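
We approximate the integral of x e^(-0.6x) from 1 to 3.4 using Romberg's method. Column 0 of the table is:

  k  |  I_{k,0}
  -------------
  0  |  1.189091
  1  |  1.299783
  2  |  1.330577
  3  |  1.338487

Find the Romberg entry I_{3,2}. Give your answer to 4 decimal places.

I_{2,1} = (4·1.330577 − 1.299783) / 3 = 1.340842
I_{3,1} = 1.338487 + (1.338487 − 1.330577)/3 = 1.341124
I_{3,2} = (16·1.341124 − 1.340842) / 15 = 1.341143

1.3411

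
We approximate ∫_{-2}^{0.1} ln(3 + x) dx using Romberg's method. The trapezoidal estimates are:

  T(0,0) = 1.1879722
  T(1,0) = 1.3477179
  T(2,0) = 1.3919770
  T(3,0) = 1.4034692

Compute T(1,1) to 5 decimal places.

Richardson extrapolation on the trapezoidal column (denominator 4−1=3):
T(1,1) = 1.3477179 + (1.3477179 − 1.1879722)/3 = 1.4009665
(Column j=1 coincides with Simpson's rule on the same nodes.)

1.40097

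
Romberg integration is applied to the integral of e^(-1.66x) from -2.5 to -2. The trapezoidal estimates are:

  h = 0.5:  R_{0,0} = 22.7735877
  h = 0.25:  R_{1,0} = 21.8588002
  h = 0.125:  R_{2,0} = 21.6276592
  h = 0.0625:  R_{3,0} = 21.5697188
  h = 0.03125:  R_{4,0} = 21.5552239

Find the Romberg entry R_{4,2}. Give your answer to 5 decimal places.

R_{3,1} = 21.5697188 + (21.5697188 − 21.6276592)/3 = 21.5504053
R_{4,1} = 21.5552239 + (21.5552239 − 21.5697188)/3 = 21.5503923
R_{4,2} = (16·21.5503923 − 21.5504053) / 15 = 21.5503914

21.55039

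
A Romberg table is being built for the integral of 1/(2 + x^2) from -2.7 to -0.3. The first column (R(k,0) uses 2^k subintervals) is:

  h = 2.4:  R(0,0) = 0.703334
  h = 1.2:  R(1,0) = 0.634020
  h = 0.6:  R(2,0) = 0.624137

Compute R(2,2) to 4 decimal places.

Richardson extrapolation on the trapezoidal column (denominator 4−1=3):
R(1,1) = 0.634020 + (0.634020 − 0.703334)/3 = 0.610915
R(2,1) = 0.624137 + (0.624137 − 0.634020)/3 = 0.620843
R(2,2) = 0.620843 + (0.620843 − 0.610915)/15 = 0.621505

0.6215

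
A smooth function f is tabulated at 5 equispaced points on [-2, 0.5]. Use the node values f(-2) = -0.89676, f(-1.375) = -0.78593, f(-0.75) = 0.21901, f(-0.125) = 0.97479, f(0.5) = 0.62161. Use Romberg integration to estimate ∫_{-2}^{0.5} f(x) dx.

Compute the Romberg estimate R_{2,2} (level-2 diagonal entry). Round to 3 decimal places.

0.187

R_{0,0} (trapezoid, 1 panel, h=2.5000): -0.34394
R_{1,0} (trapezoid, 2 panels, h=1.2500): 0.10179
R_{2,0} (trapezoid, 4 panels, h=0.6250): 0.16893
R_{1,1} = 0.10179 + (0.10179 − (-0.34394))/3 = 0.25037
R_{2,1} = 0.16893 + (0.16893 − 0.10179)/3 = 0.19131
R_{2,2} = 0.19131 + (0.19131 − 0.25037)/15 = 0.18737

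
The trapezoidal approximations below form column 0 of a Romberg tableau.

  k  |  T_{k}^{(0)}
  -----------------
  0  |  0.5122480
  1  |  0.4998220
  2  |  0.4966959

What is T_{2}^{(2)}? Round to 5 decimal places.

T_{1}^{(1)} = (4·0.4998220 − 0.5122480) / 3 = 0.4956800
T_{2}^{(1)} = 0.4966959 + (0.4966959 − 0.4998220)/3 = 0.4956539
T_{2}^{(2)} = 0.4956539 + (0.4956539 − 0.4956800)/15 = 0.4956522

0.49565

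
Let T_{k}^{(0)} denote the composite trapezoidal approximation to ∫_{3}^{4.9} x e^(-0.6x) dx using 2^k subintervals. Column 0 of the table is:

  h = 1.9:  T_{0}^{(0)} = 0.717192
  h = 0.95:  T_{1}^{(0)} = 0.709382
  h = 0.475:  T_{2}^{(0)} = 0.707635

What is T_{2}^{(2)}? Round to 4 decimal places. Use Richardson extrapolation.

T_{1}^{(1)} = 0.709382 + (0.709382 − 0.717192)/3 = 0.706779
T_{2}^{(1)} = (4·0.707635 − 0.709382) / 3 = 0.707053
T_{2}^{(2)} = (16·0.707053 − 0.706779) / 15 = 0.707071

0.7071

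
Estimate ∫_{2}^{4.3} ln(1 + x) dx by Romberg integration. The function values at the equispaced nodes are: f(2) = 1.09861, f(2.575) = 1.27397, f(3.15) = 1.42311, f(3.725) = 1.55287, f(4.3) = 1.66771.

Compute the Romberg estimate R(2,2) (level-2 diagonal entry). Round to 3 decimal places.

3.243

R(0,0) (trapezoid, 1 panel, h=2.3000): 3.18127
R(1,0) (trapezoid, 2 panels, h=1.1500): 3.22721
R(2,0) (trapezoid, 4 panels, h=0.5750): 3.23904
R(1,1) = 3.22721 + (3.22721 − 3.18127)/3 = 3.24252
R(2,1) = 3.23904 + (3.23904 − 3.22721)/3 = 3.24298
R(2,2) = 3.24298 + (3.24298 − 3.24252)/15 = 3.24301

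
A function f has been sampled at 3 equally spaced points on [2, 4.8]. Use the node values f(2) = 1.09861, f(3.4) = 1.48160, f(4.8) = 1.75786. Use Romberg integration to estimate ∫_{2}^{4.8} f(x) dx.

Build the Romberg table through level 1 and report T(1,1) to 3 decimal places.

T(0,0) (trapezoid, 1 panel, h=2.8000): 3.99906
T(1,0) (trapezoid, 2 panels, h=1.4000): 4.07377
T(1,1) = 4.07377 + (4.07377 − 3.99906)/3 = 4.09867

4.099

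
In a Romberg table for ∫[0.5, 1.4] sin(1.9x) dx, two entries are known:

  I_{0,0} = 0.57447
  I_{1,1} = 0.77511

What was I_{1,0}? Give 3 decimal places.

0.725

From I_{1,1} = (4·I_{1,0} − I_{0,0})/3, solve for I_{1,0}:
4·I_{1,0} = 3·0.77511 + 0.57447 = 2.89980
I_{1,0} = 0.72495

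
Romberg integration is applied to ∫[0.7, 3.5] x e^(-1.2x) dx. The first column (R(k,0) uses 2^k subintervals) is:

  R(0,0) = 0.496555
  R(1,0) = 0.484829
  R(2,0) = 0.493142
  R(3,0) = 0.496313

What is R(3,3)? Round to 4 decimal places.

Richardson extrapolation on the trapezoidal column (denominator 4−1=3):
R(1,1) = (4·0.484829 − 0.496555) / 3 = 0.480920
R(2,1) = 0.493142 + (0.493142 − 0.484829)/3 = 0.495913
R(3,1) = (4·0.496313 − 0.493142) / 3 = 0.497370
R(2,2) = 0.495913 + (0.495913 − 0.480920)/15 = 0.496913
R(3,2) = 0.497370 + (0.497370 − 0.495913)/15 = 0.497467
R(3,3) = (64·0.497467 − 0.496913) / 63 = 0.497476
(Column j=1 coincides with Simpson's rule on the same nodes.)

0.4975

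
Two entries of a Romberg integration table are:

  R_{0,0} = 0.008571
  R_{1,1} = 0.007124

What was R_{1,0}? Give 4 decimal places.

From R_{1,1} = (4·R_{1,0} − R_{0,0})/3, solve for R_{1,0}:
4·R_{1,0} = 3·0.007124 + 0.008571 = 0.029943
R_{1,0} = 0.007486

0.0075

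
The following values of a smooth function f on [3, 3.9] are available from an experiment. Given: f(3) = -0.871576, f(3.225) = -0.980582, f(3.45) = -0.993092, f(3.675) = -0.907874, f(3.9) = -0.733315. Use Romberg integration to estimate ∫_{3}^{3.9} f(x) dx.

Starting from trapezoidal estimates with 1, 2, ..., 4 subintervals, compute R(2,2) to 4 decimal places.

R(0,0) (trapezoid, 1 panel, h=0.9000): -0.722201
R(1,0) (trapezoid, 2 panels, h=0.4500): -0.807992
R(2,0) (trapezoid, 4 panels, h=0.2250): -0.828899
R(1,1) = -0.807992 + (-0.807992 − (-0.722201))/3 = -0.836589
R(2,1) = -0.828899 + (-0.828899 − (-0.807992))/3 = -0.835868
R(2,2) = -0.835868 + (-0.835868 − (-0.836589))/15 = -0.835820

-0.8358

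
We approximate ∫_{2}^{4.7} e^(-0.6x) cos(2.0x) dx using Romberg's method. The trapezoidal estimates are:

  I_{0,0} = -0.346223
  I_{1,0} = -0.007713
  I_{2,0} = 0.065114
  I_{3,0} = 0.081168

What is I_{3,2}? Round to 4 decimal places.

Richardson extrapolation on the trapezoidal column (denominator 4−1=3):
I_{2,1} = 0.065114 + (0.065114 − (-0.007713))/3 = 0.089390
I_{3,1} = (4·0.081168 − 0.065114) / 3 = 0.086519
I_{3,2} = 0.086519 + (0.086519 − 0.089390)/15 = 0.086328
(Column j=1 coincides with Simpson's rule on the same nodes.)

0.0863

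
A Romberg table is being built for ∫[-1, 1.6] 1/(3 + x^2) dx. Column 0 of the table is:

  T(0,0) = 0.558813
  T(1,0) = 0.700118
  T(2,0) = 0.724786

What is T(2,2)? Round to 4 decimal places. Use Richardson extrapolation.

T(1,1) = (4·0.700118 − 0.558813) / 3 = 0.747220
T(2,1) = (4·0.724786 − 0.700118) / 3 = 0.733009
T(2,2) = 0.733009 + (0.733009 − 0.747220)/15 = 0.732062

0.7321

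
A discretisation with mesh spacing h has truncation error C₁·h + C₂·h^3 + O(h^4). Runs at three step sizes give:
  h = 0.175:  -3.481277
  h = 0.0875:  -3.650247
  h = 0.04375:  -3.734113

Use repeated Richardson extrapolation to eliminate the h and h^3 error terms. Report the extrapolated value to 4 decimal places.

First eliminate the h term (factor 2^1 = 2):
  B₁ = (2·(-3.650247) − (-3.481277))/1 = -3.819217
  B₂ = (2·(-3.734113) − (-3.650247))/1 = -3.817979
Then eliminate the h^3 term (factor 2^3 = 8):
  (8·(-3.817979) − (-3.819217))/7 = -3.817802

-3.8178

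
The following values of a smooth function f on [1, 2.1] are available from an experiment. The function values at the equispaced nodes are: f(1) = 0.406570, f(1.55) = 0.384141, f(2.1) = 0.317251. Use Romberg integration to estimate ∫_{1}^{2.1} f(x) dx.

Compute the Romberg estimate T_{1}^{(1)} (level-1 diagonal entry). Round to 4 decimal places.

T_{0}^{(0)} (trapezoid, 1 panel, h=1.1000): 0.398102
T_{1}^{(0)} (trapezoid, 2 panels, h=0.5500): 0.410328
T_{1}^{(1)} = 0.410328 + (0.410328 − 0.398102)/3 = 0.414403

0.4144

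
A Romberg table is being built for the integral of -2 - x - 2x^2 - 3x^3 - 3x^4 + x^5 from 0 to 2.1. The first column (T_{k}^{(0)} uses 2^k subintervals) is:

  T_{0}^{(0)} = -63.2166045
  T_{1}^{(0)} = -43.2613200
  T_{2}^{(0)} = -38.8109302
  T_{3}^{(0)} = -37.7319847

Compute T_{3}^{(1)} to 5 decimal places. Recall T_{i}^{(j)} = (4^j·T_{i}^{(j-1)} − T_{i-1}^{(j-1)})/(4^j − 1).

-37.37234

Richardson extrapolation on the trapezoidal column (denominator 4−1=3):
T_{3}^{(1)} = (4·(-37.7319847) − (-38.8109302)) / 3 = -37.3723362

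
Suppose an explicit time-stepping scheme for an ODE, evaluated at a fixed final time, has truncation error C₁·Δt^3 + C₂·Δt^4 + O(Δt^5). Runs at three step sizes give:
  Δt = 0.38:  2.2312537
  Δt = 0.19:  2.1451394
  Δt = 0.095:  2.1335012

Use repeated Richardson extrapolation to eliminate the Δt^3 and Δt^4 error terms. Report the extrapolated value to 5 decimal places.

2.13177

First eliminate the Δt^3 term (factor 2^3 = 8):
  B₁ = (8·2.1451394 − 2.2312537)/7 = 2.1328374
  B₂ = (8·2.1335012 − 2.1451394)/7 = 2.1318386
Then eliminate the Δt^4 term (factor 2^4 = 16):
  (16·2.1318386 − 2.1328374)/15 = 2.1317720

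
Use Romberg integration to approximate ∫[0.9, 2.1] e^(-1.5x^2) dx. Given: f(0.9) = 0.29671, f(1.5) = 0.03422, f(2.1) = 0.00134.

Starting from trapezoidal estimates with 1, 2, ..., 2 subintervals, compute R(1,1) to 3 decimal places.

R(0,0) (trapezoid, 1 panel, h=1.2000): 0.17883
R(1,0) (trapezoid, 2 panels, h=0.6000): 0.10995
R(1,1) = 0.10995 + (0.10995 − 0.17883)/3 = 0.08699

0.087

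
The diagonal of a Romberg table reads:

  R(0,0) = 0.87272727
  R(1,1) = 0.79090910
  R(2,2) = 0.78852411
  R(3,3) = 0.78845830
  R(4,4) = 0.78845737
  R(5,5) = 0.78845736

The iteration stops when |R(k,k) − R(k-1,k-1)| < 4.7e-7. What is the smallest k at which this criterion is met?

k = 5

|R(1,1) − R(0,0)| = 0.08181817 ≥ 4.7e-7
|R(2,2) − R(1,1)| = 0.00238499 ≥ 4.7e-7
|R(3,3) − R(2,2)| = 0.00006581 ≥ 4.7e-7
|R(4,4) − R(3,3)| = 0.00000093 ≥ 4.7e-7
|R(5,5) − R(4,4)| = 0.00000001 < 4.7e-7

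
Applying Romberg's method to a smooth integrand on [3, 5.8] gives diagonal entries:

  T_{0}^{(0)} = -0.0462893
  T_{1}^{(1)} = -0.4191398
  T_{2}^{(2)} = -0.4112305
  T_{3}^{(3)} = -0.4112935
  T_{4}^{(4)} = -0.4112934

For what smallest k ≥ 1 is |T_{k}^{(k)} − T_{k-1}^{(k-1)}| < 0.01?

k = 2

|T_{1}^{(1)} − T_{0}^{(0)}| = 0.3728505 ≥ 0.01
|T_{2}^{(2)} − T_{1}^{(1)}| = 0.0079093 < 0.01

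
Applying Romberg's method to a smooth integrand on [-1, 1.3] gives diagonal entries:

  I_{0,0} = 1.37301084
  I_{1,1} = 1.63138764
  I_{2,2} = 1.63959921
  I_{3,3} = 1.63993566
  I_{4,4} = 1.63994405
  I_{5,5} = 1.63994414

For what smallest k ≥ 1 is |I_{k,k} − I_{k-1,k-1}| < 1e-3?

|I_{1,1} − I_{0,0}| = 0.25837680 ≥ 1e-3
|I_{2,2} − I_{1,1}| = 0.00821157 ≥ 1e-3
|I_{3,3} − I_{2,2}| = 0.00033645 < 1e-3

k = 3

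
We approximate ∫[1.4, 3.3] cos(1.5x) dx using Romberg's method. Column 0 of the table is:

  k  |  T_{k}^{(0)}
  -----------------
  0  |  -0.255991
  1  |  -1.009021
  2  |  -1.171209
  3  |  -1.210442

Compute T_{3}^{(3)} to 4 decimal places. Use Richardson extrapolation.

-1.2234

Richardson extrapolation on the trapezoidal column (denominator 4−1=3):
T_{1}^{(1)} = -1.009021 + (-1.009021 − (-0.255991))/3 = -1.260031
T_{2}^{(1)} = -1.171209 + (-1.171209 − (-1.009021))/3 = -1.225272
T_{3}^{(1)} = -1.210442 + (-1.210442 − (-1.171209))/3 = -1.223520
T_{2}^{(2)} = -1.225272 + (-1.225272 − (-1.260031))/15 = -1.222955
T_{3}^{(2)} = (16·(-1.223520) − (-1.225272)) / 15 = -1.223403
T_{3}^{(3)} = -1.223403 + (-1.223403 − (-1.222955))/63 = -1.223410
(Column j=1 coincides with Simpson's rule on the same nodes.)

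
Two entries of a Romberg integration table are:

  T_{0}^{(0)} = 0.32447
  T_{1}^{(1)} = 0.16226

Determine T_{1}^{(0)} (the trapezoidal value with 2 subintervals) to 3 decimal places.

From T_{1}^{(1)} = (4·T_{1}^{(0)} − T_{0}^{(0)})/3, solve for T_{1}^{(0)}:
4·T_{1}^{(0)} = 3·0.16226 + 0.32447 = 0.81125
T_{1}^{(0)} = 0.20281

0.203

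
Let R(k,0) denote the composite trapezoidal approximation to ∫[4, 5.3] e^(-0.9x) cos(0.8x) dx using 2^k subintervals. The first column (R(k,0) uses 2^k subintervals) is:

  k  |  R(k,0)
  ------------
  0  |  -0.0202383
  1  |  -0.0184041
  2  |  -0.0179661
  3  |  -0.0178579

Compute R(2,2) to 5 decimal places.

Richardson extrapolation on the trapezoidal column (denominator 4−1=3):
R(1,1) = (4·(-0.0184041) − (-0.0202383)) / 3 = -0.0177927
R(2,1) = -0.0179661 + (-0.0179661 − (-0.0184041))/3 = -0.0178201
R(2,2) = (16·(-0.0178201) − (-0.0177927)) / 15 = -0.0178219

-0.01782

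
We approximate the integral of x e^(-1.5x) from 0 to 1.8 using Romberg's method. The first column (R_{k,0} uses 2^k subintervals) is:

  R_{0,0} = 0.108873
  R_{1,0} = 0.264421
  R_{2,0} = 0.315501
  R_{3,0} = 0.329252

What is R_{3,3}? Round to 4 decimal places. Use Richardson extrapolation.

Richardson extrapolation on the trapezoidal column (denominator 4−1=3):
R_{1,1} = (4·0.264421 − 0.108873) / 3 = 0.316270
R_{2,1} = 0.315501 + (0.315501 − 0.264421)/3 = 0.332528
R_{3,1} = (4·0.329252 − 0.315501) / 3 = 0.333836
R_{2,2} = (16·0.332528 − 0.316270) / 15 = 0.333612
R_{3,2} = 0.333836 + (0.333836 − 0.332528)/15 = 0.333923
R_{3,3} = 0.333923 + (0.333923 − 0.333612)/63 = 0.333928
(Column j=1 coincides with Simpson's rule on the same nodes.)

0.3339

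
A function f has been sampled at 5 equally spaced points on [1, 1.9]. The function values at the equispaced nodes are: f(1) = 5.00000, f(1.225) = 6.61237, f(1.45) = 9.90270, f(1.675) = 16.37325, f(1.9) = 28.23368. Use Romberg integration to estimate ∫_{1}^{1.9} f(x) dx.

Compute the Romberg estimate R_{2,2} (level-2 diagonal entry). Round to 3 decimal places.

10.870

R_{0,0} (trapezoid, 1 panel, h=0.9000): 14.95516
R_{1,0} (trapezoid, 2 panels, h=0.4500): 11.93379
R_{2,0} (trapezoid, 4 panels, h=0.2250): 11.13866
R_{1,1} = 11.93379 + (11.93379 − 14.95516)/3 = 10.92667
R_{2,1} = 11.13866 + (11.13866 − 11.93379)/3 = 10.87362
R_{2,2} = 10.87362 + (10.87362 − 10.92667)/15 = 10.87008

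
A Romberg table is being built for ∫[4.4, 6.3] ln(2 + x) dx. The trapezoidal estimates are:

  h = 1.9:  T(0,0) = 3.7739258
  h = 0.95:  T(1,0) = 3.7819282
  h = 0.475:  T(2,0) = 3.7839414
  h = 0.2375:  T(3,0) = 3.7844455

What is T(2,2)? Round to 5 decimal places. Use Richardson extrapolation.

T(1,1) = (4·3.7819282 − 3.7739258) / 3 = 3.7845957
T(2,1) = (4·3.7839414 − 3.7819282) / 3 = 3.7846125
T(2,2) = (16·3.7846125 − 3.7845957) / 15 = 3.7846136

3.78461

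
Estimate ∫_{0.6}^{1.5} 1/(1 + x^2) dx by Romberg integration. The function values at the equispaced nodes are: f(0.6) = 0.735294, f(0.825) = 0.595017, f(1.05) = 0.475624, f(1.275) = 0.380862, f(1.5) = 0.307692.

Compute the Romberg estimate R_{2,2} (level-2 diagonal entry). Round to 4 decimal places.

R_{0,0} (trapezoid, 1 panel, h=0.9000): 0.469344
R_{1,0} (trapezoid, 2 panels, h=0.4500): 0.448703
R_{2,0} (trapezoid, 4 panels, h=0.2250): 0.443924
R_{1,1} = 0.448703 + (0.448703 − 0.469344)/3 = 0.441823
R_{2,1} = 0.443924 + (0.443924 − 0.448703)/3 = 0.442331
R_{2,2} = 0.442331 + (0.442331 − 0.441823)/15 = 0.442365

0.4424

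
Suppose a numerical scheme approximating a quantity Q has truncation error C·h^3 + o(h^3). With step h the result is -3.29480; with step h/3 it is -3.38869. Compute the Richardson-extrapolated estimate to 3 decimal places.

-3.392

The leading error scales as h^3; refining by a factor of 3 reduces it by 3^3 = 27.
Extrapolated value = (27·A(h/3) − A(h)) / (27 − 1)
= (27·(-3.38869) − (-3.29480)) / 26
= -88.19983 / 26 = -3.39230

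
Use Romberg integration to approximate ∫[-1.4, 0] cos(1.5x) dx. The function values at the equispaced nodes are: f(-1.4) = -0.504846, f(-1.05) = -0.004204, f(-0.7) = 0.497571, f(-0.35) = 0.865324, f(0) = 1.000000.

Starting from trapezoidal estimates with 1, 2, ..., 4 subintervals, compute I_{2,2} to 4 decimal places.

0.5754

I_{0,0} (trapezoid, 1 panel, h=1.4000): 0.346608
I_{1,0} (trapezoid, 2 panels, h=0.7000): 0.521604
I_{2,0} (trapezoid, 4 panels, h=0.3500): 0.562194
I_{1,1} = 0.521604 + (0.521604 − 0.346608)/3 = 0.579936
I_{2,1} = 0.562194 + (0.562194 − 0.521604)/3 = 0.575724
I_{2,2} = 0.575724 + (0.575724 − 0.579936)/15 = 0.575443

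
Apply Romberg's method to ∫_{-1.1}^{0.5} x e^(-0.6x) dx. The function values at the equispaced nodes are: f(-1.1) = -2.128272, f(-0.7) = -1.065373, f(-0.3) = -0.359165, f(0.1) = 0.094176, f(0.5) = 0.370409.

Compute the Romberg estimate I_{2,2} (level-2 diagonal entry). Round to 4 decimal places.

I_{0,0} (trapezoid, 1 panel, h=1.6000): -1.406290
I_{1,0} (trapezoid, 2 panels, h=0.8000): -0.990477
I_{2,0} (trapezoid, 4 panels, h=0.4000): -0.883717
I_{1,1} = -0.990477 + (-0.990477 − (-1.406290))/3 = -0.851873
I_{2,1} = -0.883717 + (-0.883717 − (-0.990477))/3 = -0.848130
I_{2,2} = -0.848130 + (-0.848130 − (-0.851873))/15 = -0.847880

-0.8479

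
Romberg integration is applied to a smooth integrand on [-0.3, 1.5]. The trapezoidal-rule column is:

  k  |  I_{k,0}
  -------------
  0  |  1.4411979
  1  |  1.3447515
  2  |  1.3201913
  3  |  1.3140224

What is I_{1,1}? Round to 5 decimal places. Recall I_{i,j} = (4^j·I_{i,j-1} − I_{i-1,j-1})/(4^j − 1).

1.31260

Richardson extrapolation on the trapezoidal column (denominator 4−1=3):
I_{1,1} = 1.3447515 + (1.3447515 − 1.4411979)/3 = 1.3126027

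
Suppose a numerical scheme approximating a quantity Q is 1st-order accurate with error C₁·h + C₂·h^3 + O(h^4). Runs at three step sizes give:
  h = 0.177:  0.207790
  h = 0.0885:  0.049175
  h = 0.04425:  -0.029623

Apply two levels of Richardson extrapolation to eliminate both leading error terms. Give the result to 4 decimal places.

First eliminate the h term (factor 2^1 = 2):
  B₁ = (2·0.049175 − 0.207790)/1 = -0.109440
  B₂ = (2·(-0.029623) − 0.049175)/1 = -0.108421
Then eliminate the h^3 term (factor 2^3 = 8):
  (8·(-0.108421) − (-0.109440))/7 = -0.108275

-0.1083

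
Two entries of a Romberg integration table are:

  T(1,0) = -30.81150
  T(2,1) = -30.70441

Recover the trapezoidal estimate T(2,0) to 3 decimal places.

-30.731

From T(2,1) = (4·T(2,0) − T(1,0))/3, solve for T(2,0):
4·T(2,0) = 3·(-30.70441) + (-30.81150) = -122.92473
T(2,0) = -30.73118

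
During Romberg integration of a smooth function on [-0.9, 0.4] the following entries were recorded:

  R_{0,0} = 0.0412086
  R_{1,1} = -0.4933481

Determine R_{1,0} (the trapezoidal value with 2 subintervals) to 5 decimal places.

From R_{1,1} = (4·R_{1,0} − R_{0,0})/3, solve for R_{1,0}:
4·R_{1,0} = 3·(-0.4933481) + 0.0412086 = -1.4388357
R_{1,0} = -0.3597089

-0.35971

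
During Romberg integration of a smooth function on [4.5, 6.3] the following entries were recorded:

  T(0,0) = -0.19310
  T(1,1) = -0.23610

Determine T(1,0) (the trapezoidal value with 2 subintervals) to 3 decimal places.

-0.225

From T(1,1) = (4·T(1,0) − T(0,0))/3, solve for T(1,0):
4·T(1,0) = 3·(-0.23610) + (-0.19310) = -0.90140
T(1,0) = -0.22535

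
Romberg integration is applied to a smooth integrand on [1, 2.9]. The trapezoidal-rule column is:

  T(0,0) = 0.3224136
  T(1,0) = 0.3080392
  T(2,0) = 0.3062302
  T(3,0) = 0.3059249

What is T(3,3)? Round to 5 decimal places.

0.30584

Richardson extrapolation on the trapezoidal column (denominator 4−1=3):
T(1,1) = (4·0.3080392 − 0.3224136) / 3 = 0.3032477
T(2,1) = 0.3062302 + (0.3062302 − 0.3080392)/3 = 0.3056272
T(3,1) = (4·0.3059249 − 0.3062302) / 3 = 0.3058231
T(2,2) = (16·0.3056272 − 0.3032477) / 15 = 0.3057858
T(3,2) = (16·0.3058231 − 0.3056272) / 15 = 0.3058362
T(3,3) = (64·0.3058362 − 0.3057858) / 63 = 0.3058370
(Column j=1 coincides with Simpson's rule on the same nodes.)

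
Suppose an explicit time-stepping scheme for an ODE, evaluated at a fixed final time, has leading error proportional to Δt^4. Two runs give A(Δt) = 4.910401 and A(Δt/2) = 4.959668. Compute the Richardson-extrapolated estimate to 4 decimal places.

4.9630

The leading error scales as Δt^4; refining by a factor of 2 reduces it by 2^4 = 16.
Extrapolated value = (16·A(Δt/2) − A(Δt)) / (16 − 1)
= (16·4.959668 − 4.910401) / 15
= 74.444287 / 15 = 4.962952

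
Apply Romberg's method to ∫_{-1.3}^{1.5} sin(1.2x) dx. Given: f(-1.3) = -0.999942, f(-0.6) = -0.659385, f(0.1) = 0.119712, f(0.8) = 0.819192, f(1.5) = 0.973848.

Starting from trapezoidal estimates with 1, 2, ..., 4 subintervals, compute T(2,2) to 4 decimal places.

0.1981

T(0,0) (trapezoid, 1 panel, h=2.8000): -0.036532
T(1,0) (trapezoid, 2 panels, h=1.4000): 0.149331
T(2,0) (trapezoid, 4 panels, h=0.7000): 0.186530
T(1,1) = 0.149331 + (0.149331 − (-0.036532))/3 = 0.211285
T(2,1) = 0.186530 + (0.186530 − 0.149331)/3 = 0.198930
T(2,2) = 0.198930 + (0.198930 − 0.211285)/15 = 0.198106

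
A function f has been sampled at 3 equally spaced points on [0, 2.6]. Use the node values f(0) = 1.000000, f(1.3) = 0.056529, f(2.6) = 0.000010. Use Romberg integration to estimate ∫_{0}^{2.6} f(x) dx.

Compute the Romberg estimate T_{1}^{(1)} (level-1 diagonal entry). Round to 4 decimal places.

0.5313

T_{0}^{(0)} (trapezoid, 1 panel, h=2.6000): 1.300013
T_{1}^{(0)} (trapezoid, 2 panels, h=1.3000): 0.723494
T_{1}^{(1)} = 0.723494 + (0.723494 − 1.300013)/3 = 0.531321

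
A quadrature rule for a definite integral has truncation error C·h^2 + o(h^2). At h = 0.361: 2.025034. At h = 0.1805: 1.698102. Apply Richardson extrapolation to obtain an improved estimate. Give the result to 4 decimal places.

Extrapolated value = (4·A(h/2) − A(h)) / (4 − 1)
= (4·1.698102 − 2.025034) / 3
= 4.767374 / 3 = 1.589125

1.5891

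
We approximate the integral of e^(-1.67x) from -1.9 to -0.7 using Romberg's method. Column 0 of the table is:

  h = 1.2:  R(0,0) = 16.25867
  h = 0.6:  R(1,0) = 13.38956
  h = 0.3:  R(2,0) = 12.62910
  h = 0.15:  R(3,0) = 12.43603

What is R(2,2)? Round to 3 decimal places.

Richardson extrapolation on the trapezoidal column (denominator 4−1=3):
R(1,1) = (4·13.38956 − 16.25867) / 3 = 12.43319
R(2,1) = 12.62910 + (12.62910 − 13.38956)/3 = 12.37561
R(2,2) = 12.37561 + (12.37561 − 12.43319)/15 = 12.37177

12.372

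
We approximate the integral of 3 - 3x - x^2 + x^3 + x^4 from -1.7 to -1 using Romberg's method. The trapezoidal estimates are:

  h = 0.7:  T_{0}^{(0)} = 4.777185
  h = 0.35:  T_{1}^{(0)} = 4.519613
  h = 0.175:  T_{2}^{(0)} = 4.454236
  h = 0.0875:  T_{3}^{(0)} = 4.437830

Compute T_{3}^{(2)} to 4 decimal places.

Richardson extrapolation on the trapezoidal column (denominator 4−1=3):
T_{2}^{(1)} = (4·4.454236 − 4.519613) / 3 = 4.432444
T_{3}^{(1)} = (4·4.437830 − 4.454236) / 3 = 4.432361
T_{3}^{(2)} = (16·4.432361 − 4.432444) / 15 = 4.432355
(Column j=1 coincides with Simpson's rule on the same nodes.)

4.4324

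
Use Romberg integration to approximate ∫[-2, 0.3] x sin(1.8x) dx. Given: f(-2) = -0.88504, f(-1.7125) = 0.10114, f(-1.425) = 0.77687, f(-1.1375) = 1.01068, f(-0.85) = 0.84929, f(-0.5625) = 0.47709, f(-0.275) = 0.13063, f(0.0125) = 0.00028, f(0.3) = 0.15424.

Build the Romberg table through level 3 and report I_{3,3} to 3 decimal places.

0.876

I_{0,0} (trapezoid, 1 panel, h=2.3000): -0.84042
I_{1,0} (trapezoid, 2 panels, h=1.1500): 0.55647
I_{2,0} (trapezoid, 4 panels, h=0.5750): 0.80005
I_{3,0} (trapezoid, 8 panels, h=0.2875): 0.85692
I_{1,1} = 0.55647 + (0.55647 − (-0.84042))/3 = 1.02210
I_{2,1} = 0.80005 + (0.80005 − 0.55647)/3 = 0.88124
I_{3,1} = 0.85692 + (0.85692 − 0.80005)/3 = 0.87588
I_{2,2} = 0.88124 + (0.88124 − 1.02210)/15 = 0.87185
I_{3,2} = 0.87588 + (0.87588 − 0.88124)/15 = 0.87552
I_{3,3} = 0.87552 + (0.87552 − 0.87185)/63 = 0.87558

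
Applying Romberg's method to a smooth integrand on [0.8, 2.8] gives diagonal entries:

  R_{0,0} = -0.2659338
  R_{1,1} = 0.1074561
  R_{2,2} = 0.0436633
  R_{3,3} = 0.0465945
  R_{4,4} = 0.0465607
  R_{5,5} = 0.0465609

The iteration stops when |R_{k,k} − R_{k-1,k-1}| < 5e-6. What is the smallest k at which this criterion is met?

|R_{1,1} − R_{0,0}| = 0.3733899 ≥ 5e-6
|R_{2,2} − R_{1,1}| = 0.0637928 ≥ 5e-6
|R_{3,3} − R_{2,2}| = 0.0029312 ≥ 5e-6
|R_{4,4} − R_{3,3}| = 0.0000338 ≥ 5e-6
|R_{5,5} − R_{4,4}| = 0.0000002 < 5e-6

k = 5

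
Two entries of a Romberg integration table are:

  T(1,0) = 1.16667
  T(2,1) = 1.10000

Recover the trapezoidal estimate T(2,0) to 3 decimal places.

From T(2,1) = (4·T(2,0) − T(1,0))/3, solve for T(2,0):
4·T(2,0) = 3·1.10000 + 1.16667 = 4.46667
T(2,0) = 1.11667

1.117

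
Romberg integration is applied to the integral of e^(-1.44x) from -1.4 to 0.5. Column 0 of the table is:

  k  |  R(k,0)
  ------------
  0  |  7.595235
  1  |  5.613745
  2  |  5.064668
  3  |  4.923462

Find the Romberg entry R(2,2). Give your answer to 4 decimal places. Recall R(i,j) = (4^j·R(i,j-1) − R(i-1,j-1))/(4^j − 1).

4.8769

Richardson extrapolation on the trapezoidal column (denominator 4−1=3):
R(1,1) = (4·5.613745 − 7.595235) / 3 = 4.953248
R(2,1) = 5.064668 + (5.064668 − 5.613745)/3 = 4.881642
R(2,2) = 4.881642 + (4.881642 − 4.953248)/15 = 4.876868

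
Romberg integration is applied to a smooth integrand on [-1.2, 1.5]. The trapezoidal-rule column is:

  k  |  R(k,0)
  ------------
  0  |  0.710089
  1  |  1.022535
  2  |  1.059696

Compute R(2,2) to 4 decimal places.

1.0684

Richardson extrapolation on the trapezoidal column (denominator 4−1=3):
R(1,1) = 1.022535 + (1.022535 − 0.710089)/3 = 1.126684
R(2,1) = (4·1.059696 − 1.022535) / 3 = 1.072083
R(2,2) = (16·1.072083 − 1.126684) / 15 = 1.068443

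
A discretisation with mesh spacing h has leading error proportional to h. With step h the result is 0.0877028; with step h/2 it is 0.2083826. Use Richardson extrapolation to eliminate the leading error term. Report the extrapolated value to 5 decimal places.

0.32906

The leading error scales as h; refining by a factor of 2 reduces it by 2^1 = 2.
Extrapolated value = (2·A(h/2) − A(h)) / (2 − 1)
= (2·0.2083826 − 0.0877028) / 1
= 0.3290624 / 1 = 0.3290624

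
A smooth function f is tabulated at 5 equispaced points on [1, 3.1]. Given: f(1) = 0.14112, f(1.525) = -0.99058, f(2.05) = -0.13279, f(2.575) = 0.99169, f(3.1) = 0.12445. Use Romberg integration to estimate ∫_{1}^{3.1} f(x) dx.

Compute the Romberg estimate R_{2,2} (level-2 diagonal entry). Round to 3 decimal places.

R_{0,0} (trapezoid, 1 panel, h=2.1000): 0.27885
R_{1,0} (trapezoid, 2 panels, h=1.0500): -0.00001
R_{2,0} (trapezoid, 4 panels, h=0.5250): 0.00058
R_{1,1} = -0.00001 + (-0.00001 − 0.27885)/3 = -0.09296
R_{2,1} = 0.00058 + (0.00058 − (-0.00001))/3 = 0.00078
R_{2,2} = 0.00078 + (0.00078 − (-0.09296))/15 = 0.00703

0.007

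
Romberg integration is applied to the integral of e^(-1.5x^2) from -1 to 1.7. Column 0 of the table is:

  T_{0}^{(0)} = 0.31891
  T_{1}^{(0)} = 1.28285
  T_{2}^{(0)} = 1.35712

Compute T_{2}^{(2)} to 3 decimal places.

Richardson extrapolation on the trapezoidal column (denominator 4−1=3):
T_{1}^{(1)} = (4·1.28285 − 0.31891) / 3 = 1.60416
T_{2}^{(1)} = 1.35712 + (1.35712 − 1.28285)/3 = 1.38188
T_{2}^{(2)} = (16·1.38188 − 1.60416) / 15 = 1.36706

1.367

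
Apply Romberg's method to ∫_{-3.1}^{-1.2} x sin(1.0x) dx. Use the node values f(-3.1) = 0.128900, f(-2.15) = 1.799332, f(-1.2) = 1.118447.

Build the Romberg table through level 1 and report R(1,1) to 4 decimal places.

2.6741

R(0,0) (trapezoid, 1 panel, h=1.9000): 1.184980
R(1,0) (trapezoid, 2 panels, h=0.9500): 2.301855
R(1,1) = 2.301855 + (2.301855 − 1.184980)/3 = 2.674147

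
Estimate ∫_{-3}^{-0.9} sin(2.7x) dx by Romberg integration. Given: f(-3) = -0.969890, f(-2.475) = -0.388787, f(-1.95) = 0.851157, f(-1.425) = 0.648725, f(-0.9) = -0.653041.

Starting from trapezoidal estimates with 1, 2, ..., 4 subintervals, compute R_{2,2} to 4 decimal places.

0.1673

R_{0,0} (trapezoid, 1 panel, h=2.1000): -1.704078
R_{1,0} (trapezoid, 2 panels, h=1.0500): 0.041676
R_{2,0} (trapezoid, 4 panels, h=0.5250): 0.157305
R_{1,1} = 0.041676 + (0.041676 − (-1.704078))/3 = 0.623594
R_{2,1} = 0.157305 + (0.157305 − 0.041676)/3 = 0.195848
R_{2,2} = 0.195848 + (0.195848 − 0.623594)/15 = 0.167332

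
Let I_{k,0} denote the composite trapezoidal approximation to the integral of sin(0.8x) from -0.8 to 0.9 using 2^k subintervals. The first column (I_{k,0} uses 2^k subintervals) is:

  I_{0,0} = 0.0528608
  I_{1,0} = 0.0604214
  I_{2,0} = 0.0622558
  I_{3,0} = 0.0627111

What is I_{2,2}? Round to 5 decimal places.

0.06286

I_{1,1} = (4·0.0604214 − 0.0528608) / 3 = 0.0629416
I_{2,1} = 0.0622558 + (0.0622558 − 0.0604214)/3 = 0.0628673
I_{2,2} = (16·0.0628673 − 0.0629416) / 15 = 0.0628623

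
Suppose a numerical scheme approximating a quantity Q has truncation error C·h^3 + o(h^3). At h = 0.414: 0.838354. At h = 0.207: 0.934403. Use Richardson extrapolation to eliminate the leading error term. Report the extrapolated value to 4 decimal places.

The leading error scales as h^3; refining by a factor of 2 reduces it by 2^3 = 8.
Extrapolated value = (8·A(h/2) − A(h)) / (8 − 1)
= (8·0.934403 − 0.838354) / 7
= 6.636870 / 7 = 0.948124

0.9481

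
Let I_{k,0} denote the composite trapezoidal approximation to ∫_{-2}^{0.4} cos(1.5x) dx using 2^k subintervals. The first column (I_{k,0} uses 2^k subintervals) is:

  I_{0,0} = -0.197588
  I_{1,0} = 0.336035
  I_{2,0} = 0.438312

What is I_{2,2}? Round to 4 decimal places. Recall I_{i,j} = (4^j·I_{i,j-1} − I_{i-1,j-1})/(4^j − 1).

I_{1,1} = (4·0.336035 − (-0.197588)) / 3 = 0.513909
I_{2,1} = 0.438312 + (0.438312 − 0.336035)/3 = 0.472404
I_{2,2} = 0.472404 + (0.472404 − 0.513909)/15 = 0.469637

0.4696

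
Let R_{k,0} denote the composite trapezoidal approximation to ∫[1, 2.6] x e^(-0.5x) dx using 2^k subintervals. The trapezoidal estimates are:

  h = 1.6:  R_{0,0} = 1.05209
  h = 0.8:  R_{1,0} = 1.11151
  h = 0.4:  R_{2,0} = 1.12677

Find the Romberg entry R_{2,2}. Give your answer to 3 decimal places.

1.132

Richardson extrapolation on the trapezoidal column (denominator 4−1=3):
R_{1,1} = (4·1.11151 − 1.05209) / 3 = 1.13132
R_{2,1} = (4·1.12677 − 1.11151) / 3 = 1.13186
R_{2,2} = 1.13186 + (1.13186 − 1.13132)/15 = 1.13190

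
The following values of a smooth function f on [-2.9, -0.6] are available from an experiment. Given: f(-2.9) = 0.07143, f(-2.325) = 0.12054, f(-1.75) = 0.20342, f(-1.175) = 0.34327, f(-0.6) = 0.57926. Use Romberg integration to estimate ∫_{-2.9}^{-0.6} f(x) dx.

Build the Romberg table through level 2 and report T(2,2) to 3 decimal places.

T(0,0) (trapezoid, 1 panel, h=2.3000): 0.74829
T(1,0) (trapezoid, 2 panels, h=1.1500): 0.60808
T(2,0) (trapezoid, 4 panels, h=0.5750): 0.57073
T(1,1) = 0.60808 + (0.60808 − 0.74829)/3 = 0.56134
T(2,1) = 0.57073 + (0.57073 − 0.60808)/3 = 0.55828
T(2,2) = 0.55828 + (0.55828 − 0.56134)/15 = 0.55808

0.558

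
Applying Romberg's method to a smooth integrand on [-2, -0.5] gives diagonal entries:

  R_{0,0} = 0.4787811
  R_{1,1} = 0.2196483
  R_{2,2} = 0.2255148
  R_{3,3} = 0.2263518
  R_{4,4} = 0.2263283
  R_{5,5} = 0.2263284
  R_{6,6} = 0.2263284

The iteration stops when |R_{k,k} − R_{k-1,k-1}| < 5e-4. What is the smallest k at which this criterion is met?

|R_{1,1} − R_{0,0}| = 0.2591328 ≥ 5e-4
|R_{2,2} − R_{1,1}| = 0.0058665 ≥ 5e-4
|R_{3,3} − R_{2,2}| = 0.0008370 ≥ 5e-4
|R_{4,4} − R_{3,3}| = 0.0000235 < 5e-4

k = 4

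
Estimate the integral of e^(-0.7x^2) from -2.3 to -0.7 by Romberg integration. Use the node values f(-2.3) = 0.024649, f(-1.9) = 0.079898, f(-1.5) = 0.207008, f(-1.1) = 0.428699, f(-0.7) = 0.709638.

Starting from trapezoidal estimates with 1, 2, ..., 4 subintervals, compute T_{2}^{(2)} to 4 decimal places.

T_{0}^{(0)} (trapezoid, 1 panel, h=1.6000): 0.587430
T_{1}^{(0)} (trapezoid, 2 panels, h=0.8000): 0.459321
T_{2}^{(0)} (trapezoid, 4 panels, h=0.4000): 0.433099
T_{1}^{(1)} = 0.459321 + (0.459321 − 0.587430)/3 = 0.416618
T_{2}^{(1)} = 0.433099 + (0.433099 − 0.459321)/3 = 0.424358
T_{2}^{(2)} = 0.424358 + (0.424358 − 0.416618)/15 = 0.424874

0.4249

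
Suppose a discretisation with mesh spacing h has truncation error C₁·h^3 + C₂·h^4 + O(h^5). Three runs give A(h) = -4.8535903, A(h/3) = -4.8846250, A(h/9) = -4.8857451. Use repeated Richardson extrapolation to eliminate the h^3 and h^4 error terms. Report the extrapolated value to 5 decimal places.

-4.88579

First eliminate the h^3 term (factor 3^3 = 27):
  B₁ = (27·(-4.8846250) − (-4.8535903))/26 = -4.8858186
  B₂ = (27·(-4.8857451) − (-4.8846250))/26 = -4.8857882
Then eliminate the h^4 term (factor 3^4 = 81):
  (81·(-4.8857882) − (-4.8858186))/80 = -4.8857878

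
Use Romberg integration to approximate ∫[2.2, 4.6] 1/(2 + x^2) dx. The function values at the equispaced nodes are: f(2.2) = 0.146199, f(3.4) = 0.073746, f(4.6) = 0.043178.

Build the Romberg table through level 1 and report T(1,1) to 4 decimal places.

0.1937

T(0,0) (trapezoid, 1 panel, h=2.4000): 0.227252
T(1,0) (trapezoid, 2 panels, h=1.2000): 0.202121
T(1,1) = 0.202121 + (0.202121 − 0.227252)/3 = 0.193744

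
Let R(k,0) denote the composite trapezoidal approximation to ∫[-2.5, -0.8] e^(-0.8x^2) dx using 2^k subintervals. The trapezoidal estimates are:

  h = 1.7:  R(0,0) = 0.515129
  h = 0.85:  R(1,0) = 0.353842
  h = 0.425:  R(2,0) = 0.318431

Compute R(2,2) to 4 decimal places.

0.3071

R(1,1) = (4·0.353842 − 0.515129) / 3 = 0.300080
R(2,1) = (4·0.318431 − 0.353842) / 3 = 0.306627
R(2,2) = (16·0.306627 − 0.300080) / 15 = 0.307063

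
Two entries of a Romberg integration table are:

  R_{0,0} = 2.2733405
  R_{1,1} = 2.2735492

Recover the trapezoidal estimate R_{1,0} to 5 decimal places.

2.27350

From R_{1,1} = (4·R_{1,0} − R_{0,0})/3, solve for R_{1,0}:
4·R_{1,0} = 3·2.2735492 + 2.2733405 = 9.0939881
R_{1,0} = 2.2734970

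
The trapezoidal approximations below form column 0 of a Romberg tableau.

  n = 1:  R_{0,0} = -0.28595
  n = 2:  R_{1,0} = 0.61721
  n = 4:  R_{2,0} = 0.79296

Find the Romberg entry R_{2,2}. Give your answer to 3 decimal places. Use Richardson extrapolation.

0.847

R_{1,1} = (4·0.61721 − (-0.28595)) / 3 = 0.91826
R_{2,1} = (4·0.79296 − 0.61721) / 3 = 0.85154
R_{2,2} = (16·0.85154 − 0.91826) / 15 = 0.84709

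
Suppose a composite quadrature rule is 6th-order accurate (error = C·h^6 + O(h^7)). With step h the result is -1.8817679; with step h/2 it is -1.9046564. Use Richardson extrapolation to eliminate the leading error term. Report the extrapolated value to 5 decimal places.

-1.90502

Extrapolated value = (64·A(h/2) − A(h)) / (64 − 1)
= (64·(-1.9046564) − (-1.8817679)) / 63
= -120.0162417 / 63 = -1.9050197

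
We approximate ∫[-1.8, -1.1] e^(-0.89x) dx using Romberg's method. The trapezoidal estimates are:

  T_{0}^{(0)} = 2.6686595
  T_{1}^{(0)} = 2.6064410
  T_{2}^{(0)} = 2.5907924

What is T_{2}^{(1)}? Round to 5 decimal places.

2.58558

Richardson extrapolation on the trapezoidal column (denominator 4−1=3):
T_{2}^{(1)} = 2.5907924 + (2.5907924 − 2.6064410)/3 = 2.5855762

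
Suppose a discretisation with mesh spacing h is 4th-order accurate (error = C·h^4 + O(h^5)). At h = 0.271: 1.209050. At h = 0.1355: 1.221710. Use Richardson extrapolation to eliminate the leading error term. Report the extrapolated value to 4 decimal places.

1.2226

The leading error scales as h^4; refining by a factor of 2 reduces it by 2^4 = 16.
Extrapolated value = (16·A(h/2) − A(h)) / (16 − 1)
= (16·1.221710 − 1.209050) / 15
= 18.338310 / 15 = 1.222554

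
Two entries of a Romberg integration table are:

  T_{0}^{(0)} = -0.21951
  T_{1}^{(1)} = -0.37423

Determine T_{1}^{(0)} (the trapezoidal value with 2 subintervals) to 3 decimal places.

From T_{1}^{(1)} = (4·T_{1}^{(0)} − T_{0}^{(0)})/3, solve for T_{1}^{(0)}:
4·T_{1}^{(0)} = 3·(-0.37423) + (-0.21951) = -1.34220
T_{1}^{(0)} = -0.33555

-0.336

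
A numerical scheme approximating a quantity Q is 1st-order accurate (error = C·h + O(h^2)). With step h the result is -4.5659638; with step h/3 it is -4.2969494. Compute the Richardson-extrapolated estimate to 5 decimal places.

-4.16244

Extrapolated value = (3·A(h/3) − A(h)) / (3 − 1)
= (3·(-4.2969494) − (-4.5659638)) / 2
= -8.3248844 / 2 = -4.1624422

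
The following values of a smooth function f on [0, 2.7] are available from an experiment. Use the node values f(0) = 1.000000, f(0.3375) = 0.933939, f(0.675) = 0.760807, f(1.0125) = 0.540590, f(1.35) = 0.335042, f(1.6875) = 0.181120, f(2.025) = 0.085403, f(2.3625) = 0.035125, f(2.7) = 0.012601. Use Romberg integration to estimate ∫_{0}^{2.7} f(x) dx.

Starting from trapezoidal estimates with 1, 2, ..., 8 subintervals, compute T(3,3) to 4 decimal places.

1.1405

T(0,0) (trapezoid, 1 panel, h=2.7000): 1.367011
T(1,0) (trapezoid, 2 panels, h=1.3500): 1.135812
T(2,0) (trapezoid, 4 panels, h=0.6750): 1.139098
T(3,0) (trapezoid, 8 panels, h=0.3375): 1.140185
T(1,1) = 1.135812 + (1.135812 − 1.367011)/3 = 1.058746
T(2,1) = 1.139098 + (1.139098 − 1.135812)/3 = 1.140193
T(3,1) = 1.140185 + (1.140185 − 1.139098)/3 = 1.140547
T(2,2) = 1.140193 + (1.140193 − 1.058746)/15 = 1.145623
T(3,2) = 1.140547 + (1.140547 − 1.140193)/15 = 1.140571
T(3,3) = 1.140571 + (1.140571 − 1.145623)/63 = 1.140491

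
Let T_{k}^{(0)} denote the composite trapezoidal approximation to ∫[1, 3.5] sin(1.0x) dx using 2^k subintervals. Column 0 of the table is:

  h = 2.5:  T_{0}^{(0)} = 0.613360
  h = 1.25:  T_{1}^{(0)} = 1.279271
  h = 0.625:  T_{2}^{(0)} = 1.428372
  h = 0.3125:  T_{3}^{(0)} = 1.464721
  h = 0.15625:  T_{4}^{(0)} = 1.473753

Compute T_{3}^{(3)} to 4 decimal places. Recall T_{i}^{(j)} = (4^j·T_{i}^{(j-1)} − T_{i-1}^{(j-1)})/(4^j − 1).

1.4768

Richardson extrapolation on the trapezoidal column (denominator 4−1=3):
T_{1}^{(1)} = 1.279271 + (1.279271 − 0.613360)/3 = 1.501241
T_{2}^{(1)} = (4·1.428372 − 1.279271) / 3 = 1.478072
T_{3}^{(1)} = (4·1.464721 − 1.428372) / 3 = 1.476837
T_{2}^{(2)} = (16·1.478072 − 1.501241) / 15 = 1.476527
T_{3}^{(2)} = 1.476837 + (1.476837 − 1.478072)/15 = 1.476755
T_{3}^{(3)} = 1.476755 + (1.476755 − 1.476527)/63 = 1.476759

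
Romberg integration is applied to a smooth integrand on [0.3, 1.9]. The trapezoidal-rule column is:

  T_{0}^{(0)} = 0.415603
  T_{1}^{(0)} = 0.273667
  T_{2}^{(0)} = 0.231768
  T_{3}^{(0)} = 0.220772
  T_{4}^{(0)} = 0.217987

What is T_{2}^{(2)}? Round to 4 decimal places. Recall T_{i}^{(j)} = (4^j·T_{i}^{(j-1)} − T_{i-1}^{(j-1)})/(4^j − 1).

Richardson extrapolation on the trapezoidal column (denominator 4−1=3):
T_{1}^{(1)} = 0.273667 + (0.273667 − 0.415603)/3 = 0.226355
T_{2}^{(1)} = (4·0.231768 − 0.273667) / 3 = 0.217802
T_{2}^{(2)} = (16·0.217802 − 0.226355) / 15 = 0.217232
(Column j=1 coincides with Simpson's rule on the same nodes.)

0.2172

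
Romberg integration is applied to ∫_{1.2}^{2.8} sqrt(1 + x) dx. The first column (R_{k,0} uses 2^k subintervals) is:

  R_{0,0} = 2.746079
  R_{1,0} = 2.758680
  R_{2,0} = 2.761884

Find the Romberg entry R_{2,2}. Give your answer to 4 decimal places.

2.7630

Richardson extrapolation on the trapezoidal column (denominator 4−1=3):
R_{1,1} = (4·2.758680 − 2.746079) / 3 = 2.762880
R_{2,1} = 2.761884 + (2.761884 − 2.758680)/3 = 2.762952
R_{2,2} = (16·2.762952 − 2.762880) / 15 = 2.762957
(Column j=1 coincides with Simpson's rule on the same nodes.)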